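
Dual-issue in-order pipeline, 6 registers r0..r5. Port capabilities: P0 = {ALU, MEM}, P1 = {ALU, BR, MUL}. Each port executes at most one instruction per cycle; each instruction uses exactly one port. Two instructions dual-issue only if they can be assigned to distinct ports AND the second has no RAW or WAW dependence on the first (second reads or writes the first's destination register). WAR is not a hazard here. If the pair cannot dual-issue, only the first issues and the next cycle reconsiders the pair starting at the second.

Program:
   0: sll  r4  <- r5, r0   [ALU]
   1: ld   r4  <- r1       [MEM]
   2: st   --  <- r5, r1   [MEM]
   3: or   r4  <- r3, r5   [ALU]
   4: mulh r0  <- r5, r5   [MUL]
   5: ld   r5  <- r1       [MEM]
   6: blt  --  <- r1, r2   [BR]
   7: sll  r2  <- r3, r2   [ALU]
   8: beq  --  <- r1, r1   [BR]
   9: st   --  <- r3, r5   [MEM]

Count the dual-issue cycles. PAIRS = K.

PAIRS = 4

0. sll @i0  | WAW r4
1. ld @i1  | no-port MEM/MEM
2. st/or @i2&i3  | dual
3. mulh/ld @i4&i5  | dual
4. blt/sll @i6&i7  | dual
5. beq/st @i8&i9  | dual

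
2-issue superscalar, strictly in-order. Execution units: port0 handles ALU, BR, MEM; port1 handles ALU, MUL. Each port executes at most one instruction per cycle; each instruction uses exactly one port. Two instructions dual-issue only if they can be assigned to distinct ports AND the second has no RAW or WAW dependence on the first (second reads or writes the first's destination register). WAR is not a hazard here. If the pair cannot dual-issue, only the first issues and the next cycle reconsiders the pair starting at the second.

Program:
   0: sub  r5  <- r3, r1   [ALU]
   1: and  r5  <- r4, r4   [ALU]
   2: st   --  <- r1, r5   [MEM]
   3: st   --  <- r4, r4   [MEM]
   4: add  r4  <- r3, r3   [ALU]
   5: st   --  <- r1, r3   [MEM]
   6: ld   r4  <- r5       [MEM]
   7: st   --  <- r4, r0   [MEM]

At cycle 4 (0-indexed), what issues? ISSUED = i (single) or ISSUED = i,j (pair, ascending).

#0 head=0: sub i0 WAW r5
#1 head=1: and i1 RAW r5
#2 head=2: st i2 no-port MEM/MEM
#3 head=3: st/add i3+i4 pair
#4 head=5: st i5 no-port MEM/MEM
#5 head=6: ld i6 no-port MEM/MEM
#6 head=7: st i7 tail

ISSUED = 5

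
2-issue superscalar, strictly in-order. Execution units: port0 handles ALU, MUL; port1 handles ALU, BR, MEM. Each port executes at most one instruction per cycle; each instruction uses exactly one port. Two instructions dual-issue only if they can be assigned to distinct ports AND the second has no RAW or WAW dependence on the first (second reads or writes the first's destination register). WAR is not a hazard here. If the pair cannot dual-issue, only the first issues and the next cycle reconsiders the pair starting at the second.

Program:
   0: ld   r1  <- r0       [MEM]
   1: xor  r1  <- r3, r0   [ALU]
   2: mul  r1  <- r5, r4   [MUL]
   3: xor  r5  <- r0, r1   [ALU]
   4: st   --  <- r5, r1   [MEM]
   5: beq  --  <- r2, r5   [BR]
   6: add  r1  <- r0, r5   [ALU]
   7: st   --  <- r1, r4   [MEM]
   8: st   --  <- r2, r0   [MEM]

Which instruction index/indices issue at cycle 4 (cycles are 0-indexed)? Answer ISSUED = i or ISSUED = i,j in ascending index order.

t=0 i0:ld.MEM ; WAW r1
t=1 i1:xor.ALU ; WAW r1
t=2 i2:mul.MUL ; RAW r1
t=3 i3:xor.ALU ; RAW r5
t=4 i4:st.MEM ; no-port MEM/BR
t=5 i5+i6:beq.BR add.ALU ; 2-wide
t=6 i7:st.MEM ; no-port MEM/MEM
t=7 i8:st.MEM ; tail

ISSUED = 4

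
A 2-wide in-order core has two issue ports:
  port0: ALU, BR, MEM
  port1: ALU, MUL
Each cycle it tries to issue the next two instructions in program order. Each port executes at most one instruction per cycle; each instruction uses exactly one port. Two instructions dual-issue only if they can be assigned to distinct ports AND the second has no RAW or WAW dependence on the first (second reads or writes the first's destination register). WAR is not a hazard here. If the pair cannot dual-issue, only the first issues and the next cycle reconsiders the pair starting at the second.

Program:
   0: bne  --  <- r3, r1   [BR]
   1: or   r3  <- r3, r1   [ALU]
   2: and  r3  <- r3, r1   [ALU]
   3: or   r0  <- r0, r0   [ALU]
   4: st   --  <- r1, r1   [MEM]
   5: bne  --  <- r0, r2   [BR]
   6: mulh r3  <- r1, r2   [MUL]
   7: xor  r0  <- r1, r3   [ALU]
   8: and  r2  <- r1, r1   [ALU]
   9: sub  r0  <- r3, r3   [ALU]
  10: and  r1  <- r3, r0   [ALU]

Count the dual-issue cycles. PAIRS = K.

PAIRS = 4

  cy0 -> i0+i1 (bne or) 2-wide
  cy1 -> i2+i3 (and or) 2-wide
  cy2 -> i4 (st) no-port MEM/BR
  cy3 -> i5+i6 (bne mulh) 2-wide
  cy4 -> i7+i8 (xor and) 2-wide
  cy5 -> i9 (sub) RAW r0
  cy6 -> i10 (and) tail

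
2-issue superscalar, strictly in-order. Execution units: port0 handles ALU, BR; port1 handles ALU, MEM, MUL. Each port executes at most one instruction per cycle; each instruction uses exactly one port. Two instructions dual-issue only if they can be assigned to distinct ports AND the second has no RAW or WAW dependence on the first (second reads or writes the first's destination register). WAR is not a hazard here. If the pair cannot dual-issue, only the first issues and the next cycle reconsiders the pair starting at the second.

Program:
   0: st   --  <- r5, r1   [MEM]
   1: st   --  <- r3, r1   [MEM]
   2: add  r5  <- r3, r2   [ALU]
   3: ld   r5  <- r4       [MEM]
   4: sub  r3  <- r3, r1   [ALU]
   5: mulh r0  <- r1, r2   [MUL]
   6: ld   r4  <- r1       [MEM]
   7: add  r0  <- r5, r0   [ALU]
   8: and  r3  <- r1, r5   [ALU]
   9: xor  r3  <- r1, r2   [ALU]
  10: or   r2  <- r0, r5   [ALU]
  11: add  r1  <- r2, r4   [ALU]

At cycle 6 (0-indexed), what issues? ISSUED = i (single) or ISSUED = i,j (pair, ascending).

  cy0 -> i0 (st.MEM) no-port MEM/MEM
  cy1 -> i1+i2 (st.MEM+add.ALU) 2-wide
  cy2 -> i3+i4 (ld.MEM+sub.ALU) 2-wide
  cy3 -> i5 (mulh.MUL) no-port MUL/MEM
  cy4 -> i6+i7 (ld.MEM+add.ALU) 2-wide
  cy5 -> i8 (and.ALU) WAW r3
  cy6 -> i9+i10 (xor.ALU+or.ALU) 2-wide
  cy7 -> i11 (add.ALU) tail

ISSUED = 9,10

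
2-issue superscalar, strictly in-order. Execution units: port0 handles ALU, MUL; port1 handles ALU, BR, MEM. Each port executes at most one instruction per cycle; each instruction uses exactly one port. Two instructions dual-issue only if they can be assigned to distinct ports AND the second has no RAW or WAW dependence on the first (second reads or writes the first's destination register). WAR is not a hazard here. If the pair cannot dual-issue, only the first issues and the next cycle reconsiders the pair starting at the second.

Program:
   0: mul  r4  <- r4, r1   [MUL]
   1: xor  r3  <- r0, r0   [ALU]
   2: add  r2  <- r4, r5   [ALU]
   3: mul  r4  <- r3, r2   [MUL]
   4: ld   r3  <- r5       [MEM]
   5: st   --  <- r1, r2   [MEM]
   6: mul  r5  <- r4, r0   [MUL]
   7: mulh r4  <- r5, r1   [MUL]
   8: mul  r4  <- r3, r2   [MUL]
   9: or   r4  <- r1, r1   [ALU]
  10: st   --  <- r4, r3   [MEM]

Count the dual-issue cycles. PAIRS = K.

PAIRS = 3

#0 head=0: mul+xor i0/i1 pair
#1 head=2: add i2 RAW r2
#2 head=3: mul+ld i3/i4 pair
#3 head=5: st+mul i5/i6 pair
#4 head=7: mulh i7 no-port MUL/MUL
#5 head=8: mul i8 WAW r4
#6 head=9: or i9 RAW r4
#7 head=10: st i10 tail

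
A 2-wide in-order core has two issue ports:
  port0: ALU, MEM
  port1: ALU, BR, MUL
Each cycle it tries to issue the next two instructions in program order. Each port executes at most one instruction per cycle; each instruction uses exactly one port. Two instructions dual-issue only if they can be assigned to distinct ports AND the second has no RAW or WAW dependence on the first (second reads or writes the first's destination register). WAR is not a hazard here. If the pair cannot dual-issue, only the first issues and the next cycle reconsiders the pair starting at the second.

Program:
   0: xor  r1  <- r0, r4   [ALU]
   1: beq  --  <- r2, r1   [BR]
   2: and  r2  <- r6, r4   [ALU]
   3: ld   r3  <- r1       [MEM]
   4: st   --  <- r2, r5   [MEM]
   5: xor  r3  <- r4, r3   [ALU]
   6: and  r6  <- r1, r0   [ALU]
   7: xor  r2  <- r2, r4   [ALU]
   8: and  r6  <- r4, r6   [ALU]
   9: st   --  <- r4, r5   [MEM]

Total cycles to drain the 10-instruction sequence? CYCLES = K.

CYCLES = 6

#0 head=0: xor i0 RAW r1
#1 head=1: beq;and i1,i2 2-wide
#2 head=3: ld i3 no-port MEM/MEM
#3 head=4: st;xor i4,i5 2-wide
#4 head=6: and;xor i6,i7 2-wide
#5 head=8: and;st i8,i9 2-wide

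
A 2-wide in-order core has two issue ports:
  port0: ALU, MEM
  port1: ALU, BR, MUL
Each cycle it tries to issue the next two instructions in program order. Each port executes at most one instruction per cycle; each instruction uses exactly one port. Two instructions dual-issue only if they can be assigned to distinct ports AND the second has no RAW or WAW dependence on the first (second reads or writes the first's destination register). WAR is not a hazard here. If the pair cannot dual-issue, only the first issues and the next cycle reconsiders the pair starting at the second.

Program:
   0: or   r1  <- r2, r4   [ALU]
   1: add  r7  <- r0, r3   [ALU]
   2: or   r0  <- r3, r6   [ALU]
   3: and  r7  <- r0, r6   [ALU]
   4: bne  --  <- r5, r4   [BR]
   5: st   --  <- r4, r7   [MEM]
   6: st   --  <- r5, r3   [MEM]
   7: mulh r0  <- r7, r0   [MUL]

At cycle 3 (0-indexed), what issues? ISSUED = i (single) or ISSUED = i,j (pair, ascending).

ISSUED = 5

  cy0 -> i0,i1 (or;add) 2-wide
  cy1 -> i2 (or) RAW r0
  cy2 -> i3,i4 (and;bne) 2-wide
  cy3 -> i5 (st) no-port MEM/MEM
  cy4 -> i6,i7 (st;mulh) 2-wide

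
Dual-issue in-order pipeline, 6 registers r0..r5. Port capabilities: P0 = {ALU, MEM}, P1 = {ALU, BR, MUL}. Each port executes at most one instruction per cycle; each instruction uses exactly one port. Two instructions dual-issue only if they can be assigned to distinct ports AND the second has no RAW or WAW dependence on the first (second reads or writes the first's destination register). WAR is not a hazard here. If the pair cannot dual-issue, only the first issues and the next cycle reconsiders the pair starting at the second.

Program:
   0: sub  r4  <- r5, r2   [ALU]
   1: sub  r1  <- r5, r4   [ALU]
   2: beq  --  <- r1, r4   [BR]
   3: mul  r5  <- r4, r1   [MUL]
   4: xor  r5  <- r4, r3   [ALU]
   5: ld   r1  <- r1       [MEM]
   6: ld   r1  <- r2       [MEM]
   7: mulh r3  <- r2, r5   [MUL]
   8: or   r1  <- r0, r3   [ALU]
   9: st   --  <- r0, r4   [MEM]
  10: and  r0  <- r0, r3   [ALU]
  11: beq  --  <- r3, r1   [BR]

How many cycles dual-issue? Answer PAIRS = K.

c0: i0 sub  RAW r4
c1: i1 sub  RAW r1
c2: i2 beq  no-port BR/MUL
c3: i3 mul  WAW r5
c4: i4,i5 xor ld  dual
c5: i6,i7 ld mulh  dual
c6: i8,i9 or st  dual
c7: i10,i11 and beq  dual

PAIRS = 4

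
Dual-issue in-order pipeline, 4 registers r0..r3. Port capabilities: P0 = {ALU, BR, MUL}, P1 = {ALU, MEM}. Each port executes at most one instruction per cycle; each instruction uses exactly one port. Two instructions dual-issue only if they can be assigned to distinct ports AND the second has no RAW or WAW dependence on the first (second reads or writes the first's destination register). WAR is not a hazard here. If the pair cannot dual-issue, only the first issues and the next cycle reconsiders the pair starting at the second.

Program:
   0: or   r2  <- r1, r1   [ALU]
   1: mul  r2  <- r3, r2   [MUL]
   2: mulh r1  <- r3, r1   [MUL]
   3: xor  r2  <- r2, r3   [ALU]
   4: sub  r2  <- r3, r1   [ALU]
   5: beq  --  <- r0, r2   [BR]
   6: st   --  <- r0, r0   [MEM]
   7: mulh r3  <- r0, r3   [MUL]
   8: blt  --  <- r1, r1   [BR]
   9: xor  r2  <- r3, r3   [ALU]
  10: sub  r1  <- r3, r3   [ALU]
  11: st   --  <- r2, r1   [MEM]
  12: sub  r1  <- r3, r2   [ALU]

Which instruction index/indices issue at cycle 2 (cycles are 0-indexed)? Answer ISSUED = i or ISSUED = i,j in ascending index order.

#0 head=0: or i0 RAW+WAW r2
#1 head=1: mul i1 no-port MUL/MUL
#2 head=2: mulh xor i2+i3 2-wide
#3 head=4: sub i4 RAW r2
#4 head=5: beq st i5+i6 2-wide
#5 head=7: mulh i7 no-port MUL/BR
#6 head=8: blt xor i8+i9 2-wide
#7 head=10: sub i10 RAW r1
#8 head=11: st sub i11+i12 2-wide

ISSUED = 2,3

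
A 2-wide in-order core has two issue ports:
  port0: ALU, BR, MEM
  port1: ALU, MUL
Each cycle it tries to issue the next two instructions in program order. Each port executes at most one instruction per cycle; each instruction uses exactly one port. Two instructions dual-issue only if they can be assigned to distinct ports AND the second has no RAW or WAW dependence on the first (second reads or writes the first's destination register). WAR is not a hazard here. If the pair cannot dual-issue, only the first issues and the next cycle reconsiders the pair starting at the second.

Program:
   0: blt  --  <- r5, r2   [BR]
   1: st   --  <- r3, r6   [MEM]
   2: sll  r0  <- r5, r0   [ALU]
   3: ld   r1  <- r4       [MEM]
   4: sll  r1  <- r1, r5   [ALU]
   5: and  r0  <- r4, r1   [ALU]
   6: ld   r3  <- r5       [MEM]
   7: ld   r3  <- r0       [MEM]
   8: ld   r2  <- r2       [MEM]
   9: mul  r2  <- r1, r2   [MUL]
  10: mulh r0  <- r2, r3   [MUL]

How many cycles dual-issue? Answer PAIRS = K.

t=0 i0:blt ; no-port BR/MEM
t=1 i1&i2:st/sll ; dual
t=2 i3:ld ; RAW+WAW r1
t=3 i4:sll ; RAW r1
t=4 i5&i6:and/ld ; dual
t=5 i7:ld ; no-port MEM/MEM
t=6 i8:ld ; RAW+WAW r2
t=7 i9:mul ; no-port MUL/MUL
t=8 i10:mulh ; tail

PAIRS = 2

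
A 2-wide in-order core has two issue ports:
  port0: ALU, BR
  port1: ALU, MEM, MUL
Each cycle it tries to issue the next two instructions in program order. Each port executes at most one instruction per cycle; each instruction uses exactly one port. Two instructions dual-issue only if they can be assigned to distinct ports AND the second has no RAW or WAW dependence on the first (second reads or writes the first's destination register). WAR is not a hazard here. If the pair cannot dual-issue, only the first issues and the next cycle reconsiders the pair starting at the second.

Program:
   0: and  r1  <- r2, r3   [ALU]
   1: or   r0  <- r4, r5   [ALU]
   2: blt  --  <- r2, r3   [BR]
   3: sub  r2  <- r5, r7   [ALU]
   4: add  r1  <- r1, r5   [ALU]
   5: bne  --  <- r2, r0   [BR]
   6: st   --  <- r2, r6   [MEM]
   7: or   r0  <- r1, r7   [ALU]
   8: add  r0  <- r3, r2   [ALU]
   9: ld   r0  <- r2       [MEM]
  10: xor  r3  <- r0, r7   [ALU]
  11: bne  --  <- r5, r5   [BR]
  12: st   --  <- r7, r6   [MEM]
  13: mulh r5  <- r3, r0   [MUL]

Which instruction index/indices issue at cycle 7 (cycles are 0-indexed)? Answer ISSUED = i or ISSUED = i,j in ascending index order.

0. and.ALU or.ALU @i0&i1  | dual
1. blt.BR sub.ALU @i2&i3  | dual
2. add.ALU bne.BR @i4&i5  | dual
3. st.MEM or.ALU @i6&i7  | dual
4. add.ALU @i8  | WAW r0
5. ld.MEM @i9  | RAW r0
6. xor.ALU bne.BR @i10&i11  | dual
7. st.MEM @i12  | no-port MEM/MUL
8. mulh.MUL @i13  | tail

ISSUED = 12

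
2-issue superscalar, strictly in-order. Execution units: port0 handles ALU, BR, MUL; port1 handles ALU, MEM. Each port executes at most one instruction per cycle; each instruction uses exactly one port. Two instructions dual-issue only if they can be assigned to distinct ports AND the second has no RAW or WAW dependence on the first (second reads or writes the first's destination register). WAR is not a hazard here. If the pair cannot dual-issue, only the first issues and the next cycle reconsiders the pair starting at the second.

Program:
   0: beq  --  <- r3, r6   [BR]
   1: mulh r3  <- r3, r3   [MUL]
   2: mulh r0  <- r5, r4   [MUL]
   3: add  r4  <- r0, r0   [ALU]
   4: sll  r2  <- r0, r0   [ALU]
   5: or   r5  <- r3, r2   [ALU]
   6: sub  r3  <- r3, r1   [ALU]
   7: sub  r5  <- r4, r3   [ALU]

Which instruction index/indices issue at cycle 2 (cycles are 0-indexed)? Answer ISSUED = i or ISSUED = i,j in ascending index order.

ISSUED = 2

t=0 i0:beq.BR ; no-port BR/MUL
t=1 i1:mulh.MUL ; no-port MUL/MUL
t=2 i2:mulh.MUL ; RAW r0
t=3 i3,i4:add.ALU+sll.ALU ; 2-wide
t=4 i5,i6:or.ALU+sub.ALU ; 2-wide
t=5 i7:sub.ALU ; tail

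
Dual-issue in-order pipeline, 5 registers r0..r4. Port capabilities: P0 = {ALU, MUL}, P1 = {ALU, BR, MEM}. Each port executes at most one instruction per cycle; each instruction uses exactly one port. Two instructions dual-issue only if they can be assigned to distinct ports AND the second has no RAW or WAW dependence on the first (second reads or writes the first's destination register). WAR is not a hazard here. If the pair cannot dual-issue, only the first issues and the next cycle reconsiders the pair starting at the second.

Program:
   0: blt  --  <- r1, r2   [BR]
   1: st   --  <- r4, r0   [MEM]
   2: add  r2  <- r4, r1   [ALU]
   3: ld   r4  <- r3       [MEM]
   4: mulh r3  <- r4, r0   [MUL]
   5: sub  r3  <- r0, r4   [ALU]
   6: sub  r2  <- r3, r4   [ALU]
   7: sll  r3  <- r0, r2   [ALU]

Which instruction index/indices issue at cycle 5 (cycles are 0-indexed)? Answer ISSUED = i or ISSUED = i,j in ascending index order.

c0: i0 blt.BR  no-port BR/MEM
c1: i1/i2 st.MEM;add.ALU  2-wide
c2: i3 ld.MEM  RAW r4
c3: i4 mulh.MUL  WAW r3
c4: i5 sub.ALU  RAW r3
c5: i6 sub.ALU  RAW r2
c6: i7 sll.ALU  tail

ISSUED = 6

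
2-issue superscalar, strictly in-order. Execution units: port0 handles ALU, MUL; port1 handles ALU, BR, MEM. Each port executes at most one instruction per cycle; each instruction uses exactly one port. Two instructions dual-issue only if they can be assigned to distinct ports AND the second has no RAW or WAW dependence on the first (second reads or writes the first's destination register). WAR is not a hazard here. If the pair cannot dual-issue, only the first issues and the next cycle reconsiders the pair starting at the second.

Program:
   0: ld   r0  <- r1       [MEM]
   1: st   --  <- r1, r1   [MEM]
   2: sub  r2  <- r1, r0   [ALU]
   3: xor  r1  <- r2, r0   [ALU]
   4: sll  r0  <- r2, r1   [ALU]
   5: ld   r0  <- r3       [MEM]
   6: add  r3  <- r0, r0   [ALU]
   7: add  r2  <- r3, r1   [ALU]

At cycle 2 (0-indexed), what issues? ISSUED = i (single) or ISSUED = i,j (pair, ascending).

ISSUED = 3

c0: i0 ld.MEM  no-port MEM/MEM
c1: i1+i2 st.MEM;sub.ALU  2-wide
c2: i3 xor.ALU  RAW r1
c3: i4 sll.ALU  WAW r0
c4: i5 ld.MEM  RAW r0
c5: i6 add.ALU  RAW r3
c6: i7 add.ALU  tail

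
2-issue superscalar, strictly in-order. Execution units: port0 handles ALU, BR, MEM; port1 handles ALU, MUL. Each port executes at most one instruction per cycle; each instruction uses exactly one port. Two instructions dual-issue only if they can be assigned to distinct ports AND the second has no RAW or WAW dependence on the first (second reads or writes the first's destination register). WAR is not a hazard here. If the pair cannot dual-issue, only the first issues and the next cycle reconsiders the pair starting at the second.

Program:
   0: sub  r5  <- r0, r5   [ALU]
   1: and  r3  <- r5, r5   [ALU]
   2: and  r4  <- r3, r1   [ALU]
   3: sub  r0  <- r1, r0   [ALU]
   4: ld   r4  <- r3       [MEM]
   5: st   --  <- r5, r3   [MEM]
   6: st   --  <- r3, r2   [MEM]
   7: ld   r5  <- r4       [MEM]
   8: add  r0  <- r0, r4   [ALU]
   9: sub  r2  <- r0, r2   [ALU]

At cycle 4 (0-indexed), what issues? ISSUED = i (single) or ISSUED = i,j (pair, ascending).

ISSUED = 5

0. sub.ALU @i0  | RAW r5
1. and.ALU @i1  | RAW r3
2. and.ALU+sub.ALU @i2&i3  | pair
3. ld.MEM @i4  | no-port MEM/MEM
4. st.MEM @i5  | no-port MEM/MEM
5. st.MEM @i6  | no-port MEM/MEM
6. ld.MEM+add.ALU @i7&i8  | pair
7. sub.ALU @i9  | tail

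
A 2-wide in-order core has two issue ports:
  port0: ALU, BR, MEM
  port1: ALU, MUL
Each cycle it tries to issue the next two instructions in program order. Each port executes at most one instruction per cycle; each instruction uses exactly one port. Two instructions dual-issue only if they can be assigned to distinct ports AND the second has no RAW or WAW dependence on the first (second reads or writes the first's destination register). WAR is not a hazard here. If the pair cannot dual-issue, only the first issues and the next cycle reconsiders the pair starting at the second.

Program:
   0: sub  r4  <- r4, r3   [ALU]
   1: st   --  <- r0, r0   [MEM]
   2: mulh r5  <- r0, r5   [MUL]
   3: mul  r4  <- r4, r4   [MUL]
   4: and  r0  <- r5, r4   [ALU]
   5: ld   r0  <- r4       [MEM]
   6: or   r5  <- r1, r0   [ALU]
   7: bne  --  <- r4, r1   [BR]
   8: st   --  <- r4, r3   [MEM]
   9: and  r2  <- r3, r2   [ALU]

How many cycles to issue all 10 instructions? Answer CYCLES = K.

0. sub;st @i0/i1  | 2-wide
1. mulh @i2  | no-port MUL/MUL
2. mul @i3  | RAW r4
3. and @i4  | WAW r0
4. ld @i5  | RAW r0
5. or;bne @i6/i7  | 2-wide
6. st;and @i8/i9  | 2-wide

CYCLES = 7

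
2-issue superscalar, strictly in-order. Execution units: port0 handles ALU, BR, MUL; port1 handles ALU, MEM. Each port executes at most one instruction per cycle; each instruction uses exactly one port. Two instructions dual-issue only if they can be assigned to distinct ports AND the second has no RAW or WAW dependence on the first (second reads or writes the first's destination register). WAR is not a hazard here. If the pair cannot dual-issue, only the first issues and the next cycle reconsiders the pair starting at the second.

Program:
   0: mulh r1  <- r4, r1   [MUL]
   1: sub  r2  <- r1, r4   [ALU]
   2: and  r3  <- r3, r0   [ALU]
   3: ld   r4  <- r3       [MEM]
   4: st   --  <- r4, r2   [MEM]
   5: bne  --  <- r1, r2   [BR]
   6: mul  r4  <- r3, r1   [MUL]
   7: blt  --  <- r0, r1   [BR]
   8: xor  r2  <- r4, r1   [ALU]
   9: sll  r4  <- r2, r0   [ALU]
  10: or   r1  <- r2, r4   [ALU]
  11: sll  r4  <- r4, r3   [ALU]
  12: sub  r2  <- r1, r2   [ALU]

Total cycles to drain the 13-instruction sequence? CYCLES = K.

#0 head=0: mulh.MUL i0 RAW r1
#1 head=1: sub.ALU;and.ALU i1/i2 2-wide
#2 head=3: ld.MEM i3 no-port MEM/MEM
#3 head=4: st.MEM;bne.BR i4/i5 2-wide
#4 head=6: mul.MUL i6 no-port MUL/BR
#5 head=7: blt.BR;xor.ALU i7/i8 2-wide
#6 head=9: sll.ALU i9 RAW r4
#7 head=10: or.ALU;sll.ALU i10/i11 2-wide
#8 head=12: sub.ALU i12 tail

CYCLES = 9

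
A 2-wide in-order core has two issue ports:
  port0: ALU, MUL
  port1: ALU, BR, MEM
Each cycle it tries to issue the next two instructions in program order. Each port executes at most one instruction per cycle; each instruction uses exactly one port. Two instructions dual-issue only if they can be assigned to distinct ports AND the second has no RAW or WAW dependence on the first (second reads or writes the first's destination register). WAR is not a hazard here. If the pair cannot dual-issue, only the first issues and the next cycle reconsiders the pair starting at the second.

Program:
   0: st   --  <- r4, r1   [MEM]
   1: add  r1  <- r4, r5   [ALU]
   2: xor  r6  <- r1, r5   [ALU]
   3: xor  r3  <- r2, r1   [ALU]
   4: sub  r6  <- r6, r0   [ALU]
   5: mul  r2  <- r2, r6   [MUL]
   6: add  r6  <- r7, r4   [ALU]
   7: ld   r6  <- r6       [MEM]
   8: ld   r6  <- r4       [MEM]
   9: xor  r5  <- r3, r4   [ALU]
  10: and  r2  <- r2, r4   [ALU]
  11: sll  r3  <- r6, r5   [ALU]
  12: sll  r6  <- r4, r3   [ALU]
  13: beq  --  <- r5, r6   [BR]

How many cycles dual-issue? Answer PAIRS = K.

PAIRS = 5

[0] i0&i1  st add  -- pair
[1] i2&i3  xor xor  -- pair
[2] i4  sub  -- RAW r6
[3] i5&i6  mul add  -- pair
[4] i7  ld  -- no-port MEM/MEM
[5] i8&i9  ld xor  -- pair
[6] i10&i11  and sll  -- pair
[7] i12  sll  -- RAW r6
[8] i13  beq  -- tail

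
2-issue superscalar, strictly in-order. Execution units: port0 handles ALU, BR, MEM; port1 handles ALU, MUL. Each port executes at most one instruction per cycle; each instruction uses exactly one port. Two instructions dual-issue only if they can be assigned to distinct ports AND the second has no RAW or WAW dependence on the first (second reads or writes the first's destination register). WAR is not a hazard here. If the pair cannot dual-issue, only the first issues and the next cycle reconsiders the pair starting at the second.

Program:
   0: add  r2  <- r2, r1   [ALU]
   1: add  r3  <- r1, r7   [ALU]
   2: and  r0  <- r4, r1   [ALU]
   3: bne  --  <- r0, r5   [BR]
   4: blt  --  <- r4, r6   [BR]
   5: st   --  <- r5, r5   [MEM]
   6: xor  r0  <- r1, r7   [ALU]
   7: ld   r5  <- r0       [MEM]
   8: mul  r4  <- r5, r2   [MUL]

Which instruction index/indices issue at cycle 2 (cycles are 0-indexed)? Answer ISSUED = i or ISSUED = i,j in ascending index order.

t=0 i0+i1:add+add ; 2-wide
t=1 i2:and ; RAW r0
t=2 i3:bne ; no-port BR/BR
t=3 i4:blt ; no-port BR/MEM
t=4 i5+i6:st+xor ; 2-wide
t=5 i7:ld ; RAW r5
t=6 i8:mul ; tail

ISSUED = 3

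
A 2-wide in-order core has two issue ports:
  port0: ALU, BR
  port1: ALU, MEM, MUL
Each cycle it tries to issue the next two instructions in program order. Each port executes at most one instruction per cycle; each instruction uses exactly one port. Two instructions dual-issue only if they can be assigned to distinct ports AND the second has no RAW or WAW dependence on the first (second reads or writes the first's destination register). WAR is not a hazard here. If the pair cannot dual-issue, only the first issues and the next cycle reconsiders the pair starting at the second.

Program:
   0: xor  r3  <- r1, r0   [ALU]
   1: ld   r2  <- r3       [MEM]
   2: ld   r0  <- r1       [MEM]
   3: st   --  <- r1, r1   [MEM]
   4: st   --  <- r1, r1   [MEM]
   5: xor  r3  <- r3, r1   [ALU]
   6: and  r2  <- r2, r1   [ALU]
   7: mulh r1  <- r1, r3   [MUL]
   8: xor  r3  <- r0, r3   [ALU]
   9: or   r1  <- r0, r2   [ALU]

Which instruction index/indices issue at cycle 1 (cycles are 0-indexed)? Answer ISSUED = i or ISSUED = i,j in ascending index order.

ISSUED = 1

0. xor.ALU @i0  | RAW r3
1. ld.MEM @i1  | no-port MEM/MEM
2. ld.MEM @i2  | no-port MEM/MEM
3. st.MEM @i3  | no-port MEM/MEM
4. st.MEM;xor.ALU @i4&i5  | 2-wide
5. and.ALU;mulh.MUL @i6&i7  | 2-wide
6. xor.ALU;or.ALU @i8&i9  | 2-wide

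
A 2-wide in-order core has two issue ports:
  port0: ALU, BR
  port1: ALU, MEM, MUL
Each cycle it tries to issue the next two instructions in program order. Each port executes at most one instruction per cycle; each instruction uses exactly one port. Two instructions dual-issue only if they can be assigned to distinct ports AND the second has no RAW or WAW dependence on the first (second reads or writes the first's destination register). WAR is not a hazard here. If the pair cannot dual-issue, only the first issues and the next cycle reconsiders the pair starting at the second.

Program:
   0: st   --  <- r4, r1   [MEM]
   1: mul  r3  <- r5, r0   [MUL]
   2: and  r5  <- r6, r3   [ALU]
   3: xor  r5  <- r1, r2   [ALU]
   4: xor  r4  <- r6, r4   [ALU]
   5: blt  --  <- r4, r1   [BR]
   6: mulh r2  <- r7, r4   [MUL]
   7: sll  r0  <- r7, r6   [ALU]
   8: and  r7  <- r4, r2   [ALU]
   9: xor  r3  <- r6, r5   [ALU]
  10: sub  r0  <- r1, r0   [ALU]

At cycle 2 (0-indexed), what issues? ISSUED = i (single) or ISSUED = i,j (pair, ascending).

ISSUED = 2

#0 head=0: st i0 no-port MEM/MUL
#1 head=1: mul i1 RAW r3
#2 head=2: and i2 WAW r5
#3 head=3: xor;xor i3,i4 dual
#4 head=5: blt;mulh i5,i6 dual
#5 head=7: sll;and i7,i8 dual
#6 head=9: xor;sub i9,i10 dual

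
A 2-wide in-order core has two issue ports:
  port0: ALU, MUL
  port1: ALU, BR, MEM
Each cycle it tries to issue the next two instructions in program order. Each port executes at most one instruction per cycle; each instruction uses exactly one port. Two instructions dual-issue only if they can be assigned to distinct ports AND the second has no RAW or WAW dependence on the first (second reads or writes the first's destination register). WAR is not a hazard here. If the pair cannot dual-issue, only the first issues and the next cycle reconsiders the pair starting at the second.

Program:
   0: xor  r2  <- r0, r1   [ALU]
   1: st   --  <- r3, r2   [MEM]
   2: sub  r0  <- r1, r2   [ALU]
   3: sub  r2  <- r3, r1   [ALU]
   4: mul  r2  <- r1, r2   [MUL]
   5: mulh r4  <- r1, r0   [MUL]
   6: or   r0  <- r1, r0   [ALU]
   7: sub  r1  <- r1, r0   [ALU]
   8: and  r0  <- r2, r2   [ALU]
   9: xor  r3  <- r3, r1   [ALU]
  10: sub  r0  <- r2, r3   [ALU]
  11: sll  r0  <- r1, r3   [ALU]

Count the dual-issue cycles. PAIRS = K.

#0 head=0: xor i0 RAW r2
#1 head=1: st;sub i1,i2 pair
#2 head=3: sub i3 RAW+WAW r2
#3 head=4: mul i4 no-port MUL/MUL
#4 head=5: mulh;or i5,i6 pair
#5 head=7: sub;and i7,i8 pair
#6 head=9: xor i9 RAW r3
#7 head=10: sub i10 WAW r0
#8 head=11: sll i11 tail

PAIRS = 3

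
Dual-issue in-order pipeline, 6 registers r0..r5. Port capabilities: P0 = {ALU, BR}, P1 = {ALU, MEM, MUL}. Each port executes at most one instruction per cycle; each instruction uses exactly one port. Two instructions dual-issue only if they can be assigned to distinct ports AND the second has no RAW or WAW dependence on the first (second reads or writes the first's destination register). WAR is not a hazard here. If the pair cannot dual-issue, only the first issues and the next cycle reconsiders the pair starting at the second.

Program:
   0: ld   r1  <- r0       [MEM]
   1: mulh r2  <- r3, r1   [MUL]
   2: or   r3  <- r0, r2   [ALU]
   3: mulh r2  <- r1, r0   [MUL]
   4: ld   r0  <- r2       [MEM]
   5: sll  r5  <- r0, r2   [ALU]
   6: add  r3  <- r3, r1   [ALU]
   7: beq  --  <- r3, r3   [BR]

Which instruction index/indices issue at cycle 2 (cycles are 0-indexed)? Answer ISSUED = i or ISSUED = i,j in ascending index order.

  cy0 -> i0 (ld) no-port MEM/MUL
  cy1 -> i1 (mulh) RAW r2
  cy2 -> i2&i3 (or+mulh) pair
  cy3 -> i4 (ld) RAW r0
  cy4 -> i5&i6 (sll+add) pair
  cy5 -> i7 (beq) tail

ISSUED = 2,3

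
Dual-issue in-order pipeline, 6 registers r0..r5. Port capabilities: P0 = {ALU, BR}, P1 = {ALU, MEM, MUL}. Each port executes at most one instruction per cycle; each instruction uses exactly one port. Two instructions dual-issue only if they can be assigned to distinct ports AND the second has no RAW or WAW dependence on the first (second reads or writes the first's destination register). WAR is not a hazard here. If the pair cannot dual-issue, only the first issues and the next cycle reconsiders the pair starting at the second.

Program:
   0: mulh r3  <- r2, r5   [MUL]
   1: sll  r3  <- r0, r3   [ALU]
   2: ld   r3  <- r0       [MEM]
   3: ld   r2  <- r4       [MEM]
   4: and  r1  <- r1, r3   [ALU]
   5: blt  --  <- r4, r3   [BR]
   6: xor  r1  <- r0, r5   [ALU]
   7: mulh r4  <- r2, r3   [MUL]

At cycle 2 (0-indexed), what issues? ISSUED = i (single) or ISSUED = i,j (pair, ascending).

ISSUED = 2

t=0 i0:mulh.MUL ; RAW+WAW r3
t=1 i1:sll.ALU ; WAW r3
t=2 i2:ld.MEM ; no-port MEM/MEM
t=3 i3&i4:ld.MEM+and.ALU ; dual
t=4 i5&i6:blt.BR+xor.ALU ; dual
t=5 i7:mulh.MUL ; tail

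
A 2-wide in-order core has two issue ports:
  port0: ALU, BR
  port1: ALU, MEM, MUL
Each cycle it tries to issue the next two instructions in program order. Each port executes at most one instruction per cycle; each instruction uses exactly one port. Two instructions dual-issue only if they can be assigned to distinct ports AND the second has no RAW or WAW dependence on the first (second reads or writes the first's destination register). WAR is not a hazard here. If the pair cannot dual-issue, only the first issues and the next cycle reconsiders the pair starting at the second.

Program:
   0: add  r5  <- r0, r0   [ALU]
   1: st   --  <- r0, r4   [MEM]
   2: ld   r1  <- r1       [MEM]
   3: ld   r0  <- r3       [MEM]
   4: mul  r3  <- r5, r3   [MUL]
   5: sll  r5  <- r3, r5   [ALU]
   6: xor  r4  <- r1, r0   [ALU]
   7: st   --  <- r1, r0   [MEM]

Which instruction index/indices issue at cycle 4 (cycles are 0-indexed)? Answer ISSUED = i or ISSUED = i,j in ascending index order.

ISSUED = 5,6

c0: i0,i1 add+st  2-wide
c1: i2 ld  no-port MEM/MEM
c2: i3 ld  no-port MEM/MUL
c3: i4 mul  RAW r3
c4: i5,i6 sll+xor  2-wide
c5: i7 st  tail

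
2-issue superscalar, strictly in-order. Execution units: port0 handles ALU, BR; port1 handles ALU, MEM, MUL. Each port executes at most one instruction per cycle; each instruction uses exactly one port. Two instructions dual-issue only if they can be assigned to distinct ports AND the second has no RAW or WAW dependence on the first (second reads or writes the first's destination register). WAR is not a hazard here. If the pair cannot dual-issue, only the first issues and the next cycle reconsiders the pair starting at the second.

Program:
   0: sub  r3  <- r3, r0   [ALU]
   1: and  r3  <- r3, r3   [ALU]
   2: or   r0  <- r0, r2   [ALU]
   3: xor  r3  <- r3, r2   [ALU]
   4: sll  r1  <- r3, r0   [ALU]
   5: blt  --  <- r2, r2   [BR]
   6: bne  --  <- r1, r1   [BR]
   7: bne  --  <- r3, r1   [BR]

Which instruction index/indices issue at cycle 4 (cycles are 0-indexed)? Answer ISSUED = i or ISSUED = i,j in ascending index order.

[0] i0  sub.ALU  -- RAW+WAW r3
[1] i1/i2  and.ALU/or.ALU  -- 2-wide
[2] i3  xor.ALU  -- RAW r3
[3] i4/i5  sll.ALU/blt.BR  -- 2-wide
[4] i6  bne.BR  -- no-port BR/BR
[5] i7  bne.BR  -- tail

ISSUED = 6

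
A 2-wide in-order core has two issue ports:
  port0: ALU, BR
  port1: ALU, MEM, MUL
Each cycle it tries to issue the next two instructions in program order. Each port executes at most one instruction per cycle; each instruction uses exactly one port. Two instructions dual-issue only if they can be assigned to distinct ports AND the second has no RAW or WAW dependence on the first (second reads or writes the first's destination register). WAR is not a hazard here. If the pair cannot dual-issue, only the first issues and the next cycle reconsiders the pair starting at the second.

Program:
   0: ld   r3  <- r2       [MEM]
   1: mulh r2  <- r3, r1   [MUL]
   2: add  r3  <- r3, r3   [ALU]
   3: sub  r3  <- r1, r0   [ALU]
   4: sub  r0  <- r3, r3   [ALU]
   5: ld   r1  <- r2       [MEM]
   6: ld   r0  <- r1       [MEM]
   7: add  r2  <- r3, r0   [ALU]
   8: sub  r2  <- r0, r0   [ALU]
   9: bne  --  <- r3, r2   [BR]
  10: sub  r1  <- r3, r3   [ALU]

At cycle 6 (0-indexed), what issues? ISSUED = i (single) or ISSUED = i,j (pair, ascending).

#0 head=0: ld.MEM i0 no-port MEM/MUL
#1 head=1: mulh.MUL;add.ALU i1&i2 pair
#2 head=3: sub.ALU i3 RAW r3
#3 head=4: sub.ALU;ld.MEM i4&i5 pair
#4 head=6: ld.MEM i6 RAW r0
#5 head=7: add.ALU i7 WAW r2
#6 head=8: sub.ALU i8 RAW r2
#7 head=9: bne.BR;sub.ALU i9&i10 pair

ISSUED = 8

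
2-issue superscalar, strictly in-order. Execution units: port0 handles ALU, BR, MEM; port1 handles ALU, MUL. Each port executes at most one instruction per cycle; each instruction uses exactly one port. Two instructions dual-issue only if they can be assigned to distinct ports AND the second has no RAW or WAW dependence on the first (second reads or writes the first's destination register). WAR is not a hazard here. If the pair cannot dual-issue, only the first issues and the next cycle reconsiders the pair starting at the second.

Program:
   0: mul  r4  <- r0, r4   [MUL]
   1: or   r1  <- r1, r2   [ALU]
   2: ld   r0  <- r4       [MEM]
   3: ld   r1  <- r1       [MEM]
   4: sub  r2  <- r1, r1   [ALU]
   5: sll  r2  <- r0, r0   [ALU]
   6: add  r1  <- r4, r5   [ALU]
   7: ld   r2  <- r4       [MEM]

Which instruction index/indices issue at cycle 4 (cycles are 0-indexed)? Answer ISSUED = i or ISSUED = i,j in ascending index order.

0. mul.MUL or.ALU @i0+i1  | 2-wide
1. ld.MEM @i2  | no-port MEM/MEM
2. ld.MEM @i3  | RAW r1
3. sub.ALU @i4  | WAW r2
4. sll.ALU add.ALU @i5+i6  | 2-wide
5. ld.MEM @i7  | tail

ISSUED = 5,6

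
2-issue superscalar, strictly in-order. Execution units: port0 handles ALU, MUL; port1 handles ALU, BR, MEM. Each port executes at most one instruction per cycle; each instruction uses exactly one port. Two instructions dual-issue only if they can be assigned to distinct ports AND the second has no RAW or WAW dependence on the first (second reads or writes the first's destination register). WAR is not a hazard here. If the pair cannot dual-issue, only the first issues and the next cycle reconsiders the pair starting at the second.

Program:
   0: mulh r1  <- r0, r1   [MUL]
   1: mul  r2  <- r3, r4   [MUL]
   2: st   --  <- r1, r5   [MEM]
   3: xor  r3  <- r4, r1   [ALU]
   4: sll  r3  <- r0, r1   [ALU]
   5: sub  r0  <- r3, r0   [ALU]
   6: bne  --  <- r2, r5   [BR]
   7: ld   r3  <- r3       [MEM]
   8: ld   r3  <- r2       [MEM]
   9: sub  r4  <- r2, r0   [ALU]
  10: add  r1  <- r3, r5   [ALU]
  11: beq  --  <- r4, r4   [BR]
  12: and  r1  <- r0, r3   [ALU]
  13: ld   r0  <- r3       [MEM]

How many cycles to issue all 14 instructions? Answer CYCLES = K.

c0: i0 mulh  no-port MUL/MUL
c1: i1,i2 mul;st  dual
c2: i3 xor  WAW r3
c3: i4 sll  RAW r3
c4: i5,i6 sub;bne  dual
c5: i7 ld  no-port MEM/MEM
c6: i8,i9 ld;sub  dual
c7: i10,i11 add;beq  dual
c8: i12,i13 and;ld  dual

CYCLES = 9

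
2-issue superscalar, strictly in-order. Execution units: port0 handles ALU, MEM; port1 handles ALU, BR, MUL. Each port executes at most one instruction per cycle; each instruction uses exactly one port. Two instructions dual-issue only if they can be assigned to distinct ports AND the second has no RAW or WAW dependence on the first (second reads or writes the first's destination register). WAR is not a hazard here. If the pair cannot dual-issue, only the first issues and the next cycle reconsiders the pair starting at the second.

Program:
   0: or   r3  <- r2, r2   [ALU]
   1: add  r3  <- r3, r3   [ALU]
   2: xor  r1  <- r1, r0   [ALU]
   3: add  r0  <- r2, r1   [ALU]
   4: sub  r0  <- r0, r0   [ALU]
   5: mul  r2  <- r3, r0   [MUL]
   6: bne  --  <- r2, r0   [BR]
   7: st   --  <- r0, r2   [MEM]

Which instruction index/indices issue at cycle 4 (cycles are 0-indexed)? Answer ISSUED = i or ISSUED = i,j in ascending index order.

ISSUED = 5

#0 head=0: or i0 RAW+WAW r3
#1 head=1: add+xor i1/i2 dual
#2 head=3: add i3 RAW+WAW r0
#3 head=4: sub i4 RAW r0
#4 head=5: mul i5 no-port MUL/BR
#5 head=6: bne+st i6/i7 dual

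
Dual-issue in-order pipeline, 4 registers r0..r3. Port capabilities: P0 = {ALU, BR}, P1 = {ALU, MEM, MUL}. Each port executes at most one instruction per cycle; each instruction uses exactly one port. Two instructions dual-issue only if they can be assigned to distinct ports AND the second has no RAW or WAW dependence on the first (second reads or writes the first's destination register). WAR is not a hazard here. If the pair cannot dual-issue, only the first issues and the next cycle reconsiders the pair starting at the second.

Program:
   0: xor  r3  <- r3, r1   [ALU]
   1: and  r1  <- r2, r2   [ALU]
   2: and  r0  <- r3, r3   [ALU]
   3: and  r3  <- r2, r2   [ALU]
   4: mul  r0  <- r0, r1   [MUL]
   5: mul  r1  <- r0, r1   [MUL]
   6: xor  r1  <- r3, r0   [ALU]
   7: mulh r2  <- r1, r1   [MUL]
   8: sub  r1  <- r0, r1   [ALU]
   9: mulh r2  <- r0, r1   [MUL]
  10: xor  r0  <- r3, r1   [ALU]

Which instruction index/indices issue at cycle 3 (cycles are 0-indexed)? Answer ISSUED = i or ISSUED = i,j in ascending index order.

t=0 i0/i1:xor/and ; 2-wide
t=1 i2/i3:and/and ; 2-wide
t=2 i4:mul ; no-port MUL/MUL
t=3 i5:mul ; WAW r1
t=4 i6:xor ; RAW r1
t=5 i7/i8:mulh/sub ; 2-wide
t=6 i9/i10:mulh/xor ; 2-wide

ISSUED = 5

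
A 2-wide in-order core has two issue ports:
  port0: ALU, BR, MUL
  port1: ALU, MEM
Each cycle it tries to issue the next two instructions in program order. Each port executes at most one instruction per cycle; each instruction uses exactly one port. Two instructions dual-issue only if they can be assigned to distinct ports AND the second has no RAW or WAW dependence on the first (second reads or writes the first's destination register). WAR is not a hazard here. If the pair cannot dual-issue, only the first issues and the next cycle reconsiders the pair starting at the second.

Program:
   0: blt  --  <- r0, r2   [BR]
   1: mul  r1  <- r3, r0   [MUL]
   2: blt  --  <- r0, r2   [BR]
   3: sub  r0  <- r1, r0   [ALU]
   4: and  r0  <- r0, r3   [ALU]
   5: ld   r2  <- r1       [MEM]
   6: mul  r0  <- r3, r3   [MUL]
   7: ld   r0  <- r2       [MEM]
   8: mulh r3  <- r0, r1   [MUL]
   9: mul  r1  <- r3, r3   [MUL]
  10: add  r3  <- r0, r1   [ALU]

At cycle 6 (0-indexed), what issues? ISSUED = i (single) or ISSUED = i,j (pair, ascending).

t=0 i0:blt.BR ; no-port BR/MUL
t=1 i1:mul.MUL ; no-port MUL/BR
t=2 i2&i3:blt.BR;sub.ALU ; dual
t=3 i4&i5:and.ALU;ld.MEM ; dual
t=4 i6:mul.MUL ; WAW r0
t=5 i7:ld.MEM ; RAW r0
t=6 i8:mulh.MUL ; no-port MUL/MUL
t=7 i9:mul.MUL ; RAW r1
t=8 i10:add.ALU ; tail

ISSUED = 8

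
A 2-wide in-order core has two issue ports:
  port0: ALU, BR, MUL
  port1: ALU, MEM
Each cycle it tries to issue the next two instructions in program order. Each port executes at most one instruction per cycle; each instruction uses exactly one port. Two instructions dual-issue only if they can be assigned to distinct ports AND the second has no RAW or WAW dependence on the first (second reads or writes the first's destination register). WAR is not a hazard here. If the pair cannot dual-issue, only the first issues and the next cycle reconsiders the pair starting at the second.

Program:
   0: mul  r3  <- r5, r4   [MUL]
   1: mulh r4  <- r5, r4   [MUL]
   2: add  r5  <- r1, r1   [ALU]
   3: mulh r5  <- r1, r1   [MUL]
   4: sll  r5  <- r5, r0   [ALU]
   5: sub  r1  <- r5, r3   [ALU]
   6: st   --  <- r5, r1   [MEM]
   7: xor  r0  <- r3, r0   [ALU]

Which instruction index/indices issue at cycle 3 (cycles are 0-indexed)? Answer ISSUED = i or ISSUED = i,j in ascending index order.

ISSUED = 4

c0: i0 mul.MUL  no-port MUL/MUL
c1: i1&i2 mulh.MUL;add.ALU  2-wide
c2: i3 mulh.MUL  RAW+WAW r5
c3: i4 sll.ALU  RAW r5
c4: i5 sub.ALU  RAW r1
c5: i6&i7 st.MEM;xor.ALU  2-wide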